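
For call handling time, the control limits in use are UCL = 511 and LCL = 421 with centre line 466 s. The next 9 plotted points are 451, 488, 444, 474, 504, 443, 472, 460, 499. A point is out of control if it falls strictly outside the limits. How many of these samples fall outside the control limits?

All 9 points lie within [421, 511].

0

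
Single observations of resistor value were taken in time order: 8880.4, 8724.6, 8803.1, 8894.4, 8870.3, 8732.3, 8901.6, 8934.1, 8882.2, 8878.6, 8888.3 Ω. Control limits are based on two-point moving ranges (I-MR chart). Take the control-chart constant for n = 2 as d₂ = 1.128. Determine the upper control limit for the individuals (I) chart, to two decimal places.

9054.35

X̄ = (8880.4 + 8724.6 + 8803.1 + 8894.4 + 8870.3 + 8732.3 + 8901.6 + 8934.1 + 8882.2 + 8878.6 + 8888.3) / 11 = 8853.6273
Moving ranges: 155.8, 78.5, 91.3, 24.1, 138.0, 169.3, 32.5, 51.9, 3.6, 9.7; M̄R̄ = 754.7000 / 10 = 75.4700
UCL = X̄ + 3·M̄R̄/d₂ = 8853.6273 + 3 × 75.4700 / 1.128 = 9054.3454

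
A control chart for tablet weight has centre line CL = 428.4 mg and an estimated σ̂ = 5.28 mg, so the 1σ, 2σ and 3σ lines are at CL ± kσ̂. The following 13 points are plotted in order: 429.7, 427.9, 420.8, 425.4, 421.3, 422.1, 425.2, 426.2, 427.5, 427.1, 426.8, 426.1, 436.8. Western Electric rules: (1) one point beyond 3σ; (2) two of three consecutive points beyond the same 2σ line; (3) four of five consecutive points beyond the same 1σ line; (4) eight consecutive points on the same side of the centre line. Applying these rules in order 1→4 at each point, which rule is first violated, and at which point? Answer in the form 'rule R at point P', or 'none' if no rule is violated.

rule 4 at point 9

Zone of each point (C = within 1σ̂, B = 1σ̂–2σ̂, A = 2σ̂–3σ̂, * = beyond 3σ̂; sign = side of CL): 1:+C, 2:-C, 3:-B, 4:-C, 5:-B, 6:-B, 7:-C, 8:-C, 9:-C, 10:-C, 11:-C, 12:-C, 13:+B
Rule 4 (eight consecutive points on the same side of the centre line) is satisfied at point 9.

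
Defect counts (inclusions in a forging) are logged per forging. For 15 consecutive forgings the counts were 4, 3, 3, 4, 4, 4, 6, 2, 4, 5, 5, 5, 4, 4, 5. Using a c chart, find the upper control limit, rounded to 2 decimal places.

10.23

c̄ = (4 + 3 + 3 + 4 + 4 + 4 + 6 + 2 + 4 + 5 + 5 + 5 + 4 + 4 + 5) / 15 = 62 / 15 = 4.1333
UCL = c̄ + 3√c̄ = 4.1333 + 3 × √4.1333 = 4.1333 + 3 × 2.0331 = 10.2325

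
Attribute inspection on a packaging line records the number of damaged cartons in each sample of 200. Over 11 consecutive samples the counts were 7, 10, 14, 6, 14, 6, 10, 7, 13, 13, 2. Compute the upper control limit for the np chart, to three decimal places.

p̄ = Σdᵢ / (k·n) = 102 / (11 × 200) = 0.04636
UCL = np̄ + 3·√(np̄(1−p̄)) = 9.2727 + 3 × √(9.2727×0.95364) = 9.2727 + 3 × 2.9737 = 18.1938

18.194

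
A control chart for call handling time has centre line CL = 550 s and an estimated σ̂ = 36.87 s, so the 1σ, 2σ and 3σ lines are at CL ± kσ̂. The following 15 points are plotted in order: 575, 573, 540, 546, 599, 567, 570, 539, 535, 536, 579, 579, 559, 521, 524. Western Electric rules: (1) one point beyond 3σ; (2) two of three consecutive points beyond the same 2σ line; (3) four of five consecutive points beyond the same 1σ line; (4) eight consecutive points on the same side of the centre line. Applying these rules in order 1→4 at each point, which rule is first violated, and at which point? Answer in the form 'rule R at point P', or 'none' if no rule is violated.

Zone of each point (C = within 1σ̂, B = 1σ̂–2σ̂, A = 2σ̂–3σ̂, * = beyond 3σ̂; sign = side of CL): 1:+C, 2:+C, 3:-C, 4:-C, 5:+B, 6:+C, 7:+C, 8:-C, 9:-C, 10:-C, 11:+C, 12:+C, 13:+C, 14:-C, 15:-C
No rule fires across all 15 points.

none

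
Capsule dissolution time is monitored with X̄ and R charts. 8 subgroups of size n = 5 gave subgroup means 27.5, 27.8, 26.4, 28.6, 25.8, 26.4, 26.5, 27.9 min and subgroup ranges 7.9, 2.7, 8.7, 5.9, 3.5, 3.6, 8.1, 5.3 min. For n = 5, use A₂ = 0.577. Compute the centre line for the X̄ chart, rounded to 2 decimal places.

27.11

X̄̄ = (27.5 + 27.8 + 26.4 + 28.6 + 25.8 + 26.4 + 26.5 + 27.9) / 8 = 216.9000 / 8 = 27.1125
CL = X̄̄ = 27.1125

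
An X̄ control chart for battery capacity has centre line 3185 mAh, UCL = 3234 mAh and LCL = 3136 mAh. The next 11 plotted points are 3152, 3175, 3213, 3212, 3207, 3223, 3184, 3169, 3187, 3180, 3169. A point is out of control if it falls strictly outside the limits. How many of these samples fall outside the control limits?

0

All 11 points lie within [3136, 3234].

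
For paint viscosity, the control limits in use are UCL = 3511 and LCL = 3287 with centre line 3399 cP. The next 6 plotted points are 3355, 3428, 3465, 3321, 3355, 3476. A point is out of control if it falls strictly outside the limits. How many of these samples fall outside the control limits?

All 6 points lie within [3287, 3511].

0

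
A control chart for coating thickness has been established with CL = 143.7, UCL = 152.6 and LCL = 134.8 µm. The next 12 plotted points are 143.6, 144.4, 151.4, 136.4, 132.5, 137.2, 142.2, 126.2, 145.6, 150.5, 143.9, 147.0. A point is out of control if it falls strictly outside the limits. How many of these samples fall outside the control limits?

2

Compare each point to [134.8, 152.6]: sample 5 = 132.5 < LCL; sample 8 = 126.2 < LCL.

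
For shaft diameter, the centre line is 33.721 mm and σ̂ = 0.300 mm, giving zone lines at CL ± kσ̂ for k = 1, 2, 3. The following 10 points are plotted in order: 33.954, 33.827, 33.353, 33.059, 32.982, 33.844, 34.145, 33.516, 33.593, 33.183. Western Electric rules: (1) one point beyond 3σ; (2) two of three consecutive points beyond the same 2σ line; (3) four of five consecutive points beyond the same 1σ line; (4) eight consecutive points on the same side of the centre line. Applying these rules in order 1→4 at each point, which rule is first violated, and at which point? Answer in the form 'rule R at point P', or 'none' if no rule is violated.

rule 2 at point 5

Zone of each point (C = within 1σ̂, B = 1σ̂–2σ̂, A = 2σ̂–3σ̂, * = beyond 3σ̂; sign = side of CL): 1:+C, 2:+C, 3:-B, 4:-A, 5:-A, 6:+C, 7:+B, 8:-C, 9:-C, 10:-B
Rule 2 (two of three consecutive points beyond the same 2σ limit) is satisfied at point 5.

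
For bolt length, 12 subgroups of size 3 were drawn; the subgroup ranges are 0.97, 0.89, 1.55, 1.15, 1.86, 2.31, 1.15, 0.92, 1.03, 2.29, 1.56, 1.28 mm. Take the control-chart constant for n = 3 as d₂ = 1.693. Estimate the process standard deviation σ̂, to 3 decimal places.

0.835

R̄ = (0.97 + 0.89 + 1.55 + 1.15 + 1.86 + 2.31 + 1.15 + 0.92 + 1.03 + 2.29 + 1.56 + 1.28) / 12 = 1.4133
σ̂ = R̄ / d₂ = 1.4133 / 1.693 = 0.8348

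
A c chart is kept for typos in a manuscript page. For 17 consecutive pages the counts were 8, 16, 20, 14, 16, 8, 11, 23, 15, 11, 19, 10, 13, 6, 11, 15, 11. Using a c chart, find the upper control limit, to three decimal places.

c̄ = (8 + 16 + 20 + 14 + 16 + 8 + 11 + 23 + 15 + 11 + 19 + 10 + 13 + 6 + 11 + 15 + 11) / 17 = 227 / 17 = 13.3529
UCL = c̄ + 3√c̄ = 13.3529 + 3 × √13.3529 = 13.3529 + 3 × 3.6542 = 24.3154

24.315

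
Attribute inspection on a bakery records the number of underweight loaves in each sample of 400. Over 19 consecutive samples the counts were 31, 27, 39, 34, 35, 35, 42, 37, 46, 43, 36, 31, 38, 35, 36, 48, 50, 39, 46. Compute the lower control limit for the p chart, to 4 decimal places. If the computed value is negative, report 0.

0.0516

p̄ = Σdᵢ / (k·n) = 728 / (19 × 400) = 0.09579
LCL = p̄ − 3·√(p̄(1−p̄)/n) = 0.09579 − 3 × 0.01472 = 0.05164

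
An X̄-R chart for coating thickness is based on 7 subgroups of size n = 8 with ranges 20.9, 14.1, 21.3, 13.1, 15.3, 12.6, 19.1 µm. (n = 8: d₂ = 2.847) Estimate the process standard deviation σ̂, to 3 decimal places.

5.841

R̄ = (20.9 + 14.1 + 21.3 + 13.1 + 15.3 + 12.6 + 19.1) / 7 = 16.6286
σ̂ = R̄ / d₂ = 16.6286 / 2.847 = 5.8407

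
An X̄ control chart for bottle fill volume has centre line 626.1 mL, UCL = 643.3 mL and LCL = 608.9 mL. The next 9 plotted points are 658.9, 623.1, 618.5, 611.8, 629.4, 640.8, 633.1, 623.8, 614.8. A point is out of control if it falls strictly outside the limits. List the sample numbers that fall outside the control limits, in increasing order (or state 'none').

1

Compare each point to [608.9, 643.3]: sample 1 = 658.9 > UCL.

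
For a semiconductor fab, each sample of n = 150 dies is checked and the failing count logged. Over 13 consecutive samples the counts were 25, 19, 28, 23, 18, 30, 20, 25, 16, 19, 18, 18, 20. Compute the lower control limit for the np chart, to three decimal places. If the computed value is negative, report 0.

p̄ = Σdᵢ / (k·n) = 279 / (13 × 150) = 0.14308
LCL = np̄ − 3·√(np̄(1−p̄)) = 21.4615 − 3 × 4.2885 = 8.5962

8.596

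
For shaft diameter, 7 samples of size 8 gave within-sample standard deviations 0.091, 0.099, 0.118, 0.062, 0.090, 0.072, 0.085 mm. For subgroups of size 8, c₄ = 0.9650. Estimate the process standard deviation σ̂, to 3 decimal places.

0.091

s̄ = (0.091 + 0.099 + 0.118 + 0.062 + 0.090 + 0.072 + 0.085) / 7 = 0.0881
σ̂ = s̄ / c₄ = 0.0881 / 0.9650 = 0.0913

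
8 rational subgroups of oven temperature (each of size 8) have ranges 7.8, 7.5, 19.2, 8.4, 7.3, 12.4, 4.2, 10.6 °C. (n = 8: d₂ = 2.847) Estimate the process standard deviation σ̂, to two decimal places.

3.40

R̄ = (7.8 + 7.5 + 19.2 + 8.4 + 7.3 + 12.4 + 4.2 + 10.6) / 8 = 9.6750
σ̂ = R̄ / d₂ = 9.6750 / 2.847 = 3.3983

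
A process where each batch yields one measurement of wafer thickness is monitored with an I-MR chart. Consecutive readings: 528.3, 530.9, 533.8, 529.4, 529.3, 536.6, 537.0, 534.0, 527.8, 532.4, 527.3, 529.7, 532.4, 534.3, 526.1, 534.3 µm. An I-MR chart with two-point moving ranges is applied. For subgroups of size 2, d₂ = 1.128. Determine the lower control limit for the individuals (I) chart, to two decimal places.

X̄ = (528.3 + 530.9 + 533.8 + 529.4 + 529.3 + 536.6 + 537.0 + 534.0 + 527.8 + 532.4 + 527.3 + 529.7 + 532.4 + 534.3 + 526.1 + 534.3) / 16 = 531.4750
Moving ranges: 2.6, 2.9, 4.4, 0.1, 7.3, 0.4, 3.0, 6.2, 4.6, 5.1, 2.4, 2.7, 1.9, 8.2, 8.2; M̄R̄ = 60.0000 / 15 = 4.0000
LCL = X̄ − 3·M̄R̄/d₂ = 531.4750 − 3 × 4.0000 / 1.128 = 520.8367

520.84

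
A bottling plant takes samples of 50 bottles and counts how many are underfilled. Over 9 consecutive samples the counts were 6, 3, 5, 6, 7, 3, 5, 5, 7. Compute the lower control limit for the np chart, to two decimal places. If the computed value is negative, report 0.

p̄ = Σdᵢ / (k·n) = 47 / (9 × 50) = 0.10444
LCL = np̄ − 3·√(np̄(1−p̄)) = 5.2222 − 3 × 2.1626 = -1.2655 → 0 (negative, so LCL = 0)

0.00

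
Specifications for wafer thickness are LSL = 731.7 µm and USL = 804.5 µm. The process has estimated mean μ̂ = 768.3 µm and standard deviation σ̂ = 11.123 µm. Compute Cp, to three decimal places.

Cp = (USL − LSL) / (6σ̂) = (804.5 − 731.7) / (6 × 11.123) = 72.8000 / 66.7380 = 1.0908

1.091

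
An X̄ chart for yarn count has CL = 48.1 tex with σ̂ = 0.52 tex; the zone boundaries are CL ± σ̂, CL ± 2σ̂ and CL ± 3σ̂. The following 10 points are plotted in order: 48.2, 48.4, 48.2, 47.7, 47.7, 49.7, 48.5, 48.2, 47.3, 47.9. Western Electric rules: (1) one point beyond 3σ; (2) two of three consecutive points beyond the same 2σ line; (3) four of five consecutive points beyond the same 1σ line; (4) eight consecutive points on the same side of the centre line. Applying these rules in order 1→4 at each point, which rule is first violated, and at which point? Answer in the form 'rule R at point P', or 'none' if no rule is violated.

Zone of each point (C = within 1σ̂, B = 1σ̂–2σ̂, A = 2σ̂–3σ̂, * = beyond 3σ̂; sign = side of CL): 1:+C, 2:+C, 3:+C, 4:-C, 5:-C, 6:+*, 7:+C, 8:+C, 9:-B, 10:-C
Rule 1 (one point beyond the 3σ limits) is satisfied at point 6.

rule 1 at point 6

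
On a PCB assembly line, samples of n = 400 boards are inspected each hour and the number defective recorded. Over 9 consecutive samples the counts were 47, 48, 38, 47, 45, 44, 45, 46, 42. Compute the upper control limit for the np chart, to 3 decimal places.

63.564

p̄ = Σdᵢ / (k·n) = 402 / (9 × 400) = 0.11167
UCL = np̄ + 3·√(np̄(1−p̄)) = 44.6667 + 3 × √(44.6667×0.88833) = 44.6667 + 3 × 6.2991 = 63.5640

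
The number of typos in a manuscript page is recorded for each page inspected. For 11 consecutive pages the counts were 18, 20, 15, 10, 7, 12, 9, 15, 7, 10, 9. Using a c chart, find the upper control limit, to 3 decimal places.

c̄ = (18 + 20 + 15 + 10 + 7 + 12 + 9 + 15 + 7 + 10 + 9) / 11 = 132 / 11 = 12.0000
UCL = c̄ + 3√c̄ = 12.0000 + 3 × √12.0000 = 12.0000 + 3 × 3.4641 = 22.3923

22.392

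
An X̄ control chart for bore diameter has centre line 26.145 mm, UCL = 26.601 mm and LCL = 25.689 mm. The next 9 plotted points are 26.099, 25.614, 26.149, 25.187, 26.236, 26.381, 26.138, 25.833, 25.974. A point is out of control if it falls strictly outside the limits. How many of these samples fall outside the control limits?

2

Compare each point to [25.689, 26.601]: sample 2 = 25.614 < LCL; sample 4 = 25.187 < LCL.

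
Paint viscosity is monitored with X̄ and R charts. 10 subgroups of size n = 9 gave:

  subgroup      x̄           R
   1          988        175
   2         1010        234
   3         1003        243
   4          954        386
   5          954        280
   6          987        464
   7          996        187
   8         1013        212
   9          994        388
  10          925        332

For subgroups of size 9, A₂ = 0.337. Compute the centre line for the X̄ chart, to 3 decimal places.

X̄̄ = (988 + 1010 + 1003 + 954 + 954 + 987 + 996 + 1013 + 994 + 925) / 10 = 9824.0000 / 10 = 982.4000
CL = X̄̄ = 982.4000

982.400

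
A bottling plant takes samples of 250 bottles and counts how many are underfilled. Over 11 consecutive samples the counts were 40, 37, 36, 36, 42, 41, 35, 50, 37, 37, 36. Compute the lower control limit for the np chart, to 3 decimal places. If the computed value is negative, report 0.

p̄ = Σdᵢ / (k·n) = 427 / (11 × 250) = 0.15527
LCL = np̄ − 3·√(np̄(1−p̄)) = 38.8182 − 3 × 5.7263 = 21.6392

21.639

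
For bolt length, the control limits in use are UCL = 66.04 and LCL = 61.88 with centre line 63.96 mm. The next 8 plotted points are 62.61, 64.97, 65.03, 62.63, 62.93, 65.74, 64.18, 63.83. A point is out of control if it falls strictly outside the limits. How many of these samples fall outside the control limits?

0

All 8 points lie within [61.88, 66.04].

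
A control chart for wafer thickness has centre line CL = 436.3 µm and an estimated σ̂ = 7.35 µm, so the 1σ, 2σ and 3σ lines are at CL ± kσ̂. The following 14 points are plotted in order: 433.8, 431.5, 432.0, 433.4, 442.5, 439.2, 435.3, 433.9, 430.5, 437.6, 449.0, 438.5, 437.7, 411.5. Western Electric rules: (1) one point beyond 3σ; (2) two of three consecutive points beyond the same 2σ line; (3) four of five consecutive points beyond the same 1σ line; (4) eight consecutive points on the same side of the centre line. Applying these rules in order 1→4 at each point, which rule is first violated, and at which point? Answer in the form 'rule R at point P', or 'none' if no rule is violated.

Zone of each point (C = within 1σ̂, B = 1σ̂–2σ̂, A = 2σ̂–3σ̂, * = beyond 3σ̂; sign = side of CL): 1:-C, 2:-C, 3:-C, 4:-C, 5:+C, 6:+C, 7:-C, 8:-C, 9:-C, 10:+C, 11:+B, 12:+C, 13:+C, 14:-*
Rule 1 (one point beyond the 3σ limits) is satisfied at point 14.

rule 1 at point 14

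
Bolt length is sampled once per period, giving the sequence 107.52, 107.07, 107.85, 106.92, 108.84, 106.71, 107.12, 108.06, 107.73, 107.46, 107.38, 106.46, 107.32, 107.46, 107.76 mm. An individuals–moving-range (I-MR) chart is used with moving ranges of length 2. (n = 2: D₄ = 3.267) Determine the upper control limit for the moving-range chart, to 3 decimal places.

2.441

Moving ranges: 0.45, 0.78, 0.93, 1.92, 2.13, 0.41, 0.94, 0.33, 0.27, 0.08, 0.92, 0.86, 0.14, 0.30; M̄R̄ = 10.4600 / 14 = 0.7471
UCL_MR = D₄·M̄R̄ = 3.267 × 0.7471 = 2.4409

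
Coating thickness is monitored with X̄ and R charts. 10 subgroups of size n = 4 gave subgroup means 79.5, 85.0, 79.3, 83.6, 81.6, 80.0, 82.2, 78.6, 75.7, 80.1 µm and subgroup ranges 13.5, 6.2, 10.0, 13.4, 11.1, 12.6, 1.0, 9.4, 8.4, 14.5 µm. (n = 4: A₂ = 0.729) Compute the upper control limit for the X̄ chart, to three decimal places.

87.857

X̄̄ = (79.5 + 85.0 + 79.3 + 83.6 + 81.6 + 80.0 + 82.2 + 78.6 + 75.7 + 80.1) / 10 = 805.6000 / 10 = 80.5600
R̄ = (13.5 + 6.2 + 10.0 + 13.4 + 11.1 + 12.6 + 1.0 + 9.4 + 8.4 + 14.5) / 10 = 100.1000 / 10 = 10.0100
UCL = X̄̄ + A₂·R̄ = 80.5600 + 0.729 × 10.0100 = 87.8573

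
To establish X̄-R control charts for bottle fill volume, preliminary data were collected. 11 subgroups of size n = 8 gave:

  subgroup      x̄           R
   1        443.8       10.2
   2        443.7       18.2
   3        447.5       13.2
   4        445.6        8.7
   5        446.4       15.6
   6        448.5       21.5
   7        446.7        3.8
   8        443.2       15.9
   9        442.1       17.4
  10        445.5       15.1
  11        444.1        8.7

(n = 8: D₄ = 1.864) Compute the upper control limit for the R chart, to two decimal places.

25.13

R̄ = (10.2 + 18.2 + 13.2 + 8.7 + 15.6 + 21.5 + 3.8 + 15.9 + 17.4 + 15.1 + 8.7) / 11 = 148.3000 / 11 = 13.4818
UCL_R = D₄·R̄ = 1.864 × 13.4818 = 25.1301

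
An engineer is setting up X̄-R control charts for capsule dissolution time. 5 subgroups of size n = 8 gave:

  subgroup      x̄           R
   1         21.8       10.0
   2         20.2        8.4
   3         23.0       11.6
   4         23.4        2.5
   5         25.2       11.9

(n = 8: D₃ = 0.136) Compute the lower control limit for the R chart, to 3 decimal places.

R̄ = (10.0 + 8.4 + 11.6 + 2.5 + 11.9) / 5 = 44.4000 / 5 = 8.8800
LCL_R = D₃·R̄ = 0.136 × 8.8800 = 1.2077

1.208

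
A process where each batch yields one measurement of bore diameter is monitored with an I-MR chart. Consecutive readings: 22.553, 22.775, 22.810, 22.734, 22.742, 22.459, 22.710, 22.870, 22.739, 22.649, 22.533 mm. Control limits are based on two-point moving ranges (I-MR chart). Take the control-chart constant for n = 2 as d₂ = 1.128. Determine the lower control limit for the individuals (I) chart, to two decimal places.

22.32

X̄ = (22.553 + 22.775 + 22.810 + 22.734 + 22.742 + 22.459 + 22.710 + 22.870 + 22.739 + 22.649 + 22.533) / 11 = 22.6885
Moving ranges: 0.222, 0.035, 0.076, 0.008, 0.283, 0.251, 0.160, 0.131, 0.090, 0.116; M̄R̄ = 1.3720 / 10 = 0.1372
LCL = X̄ − 3·M̄R̄/d₂ = 22.6885 − 3 × 0.1372 / 1.128 = 22.3237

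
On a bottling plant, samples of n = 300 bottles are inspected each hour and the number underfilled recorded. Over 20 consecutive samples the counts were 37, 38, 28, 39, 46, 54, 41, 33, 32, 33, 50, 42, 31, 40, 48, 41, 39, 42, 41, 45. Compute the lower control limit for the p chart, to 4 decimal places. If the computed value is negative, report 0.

0.0745

p̄ = Σdᵢ / (k·n) = 800 / (20 × 300) = 0.13333
LCL = p̄ − 3·√(p̄(1−p̄)/n) = 0.13333 − 3 × 0.01963 = 0.07445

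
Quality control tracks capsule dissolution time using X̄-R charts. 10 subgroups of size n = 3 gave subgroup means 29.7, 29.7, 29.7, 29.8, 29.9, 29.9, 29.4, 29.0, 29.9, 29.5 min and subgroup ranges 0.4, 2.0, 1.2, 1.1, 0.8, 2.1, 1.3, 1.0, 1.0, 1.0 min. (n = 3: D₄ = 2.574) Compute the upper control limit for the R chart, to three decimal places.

3.063

R̄ = (0.4 + 2.0 + 1.2 + 1.1 + 0.8 + 2.1 + 1.3 + 1.0 + 1.0 + 1.0) / 10 = 11.9000 / 10 = 1.1900
UCL_R = D₄·R̄ = 2.574 × 1.1900 = 3.0631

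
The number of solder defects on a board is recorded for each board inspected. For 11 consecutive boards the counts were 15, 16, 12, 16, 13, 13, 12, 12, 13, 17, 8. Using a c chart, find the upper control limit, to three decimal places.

24.331

c̄ = (15 + 16 + 12 + 16 + 13 + 13 + 12 + 12 + 13 + 17 + 8) / 11 = 147 / 11 = 13.3636
UCL = c̄ + 3√c̄ = 13.3636 + 3 × √13.3636 = 13.3636 + 3 × 3.6556 = 24.3305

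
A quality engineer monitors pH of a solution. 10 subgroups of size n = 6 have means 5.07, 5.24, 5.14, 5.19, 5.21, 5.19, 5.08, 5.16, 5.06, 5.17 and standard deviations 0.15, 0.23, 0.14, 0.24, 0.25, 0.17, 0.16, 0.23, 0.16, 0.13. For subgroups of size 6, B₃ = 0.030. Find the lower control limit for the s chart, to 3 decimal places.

0.006

s̄ = (0.15 + 0.23 + 0.14 + 0.24 + 0.25 + 0.17 + 0.16 + 0.23 + 0.16 + 0.13) / 10 = 0.1860
LCL_s = B₃·s̄ = 0.030 × 0.1860 = 0.0056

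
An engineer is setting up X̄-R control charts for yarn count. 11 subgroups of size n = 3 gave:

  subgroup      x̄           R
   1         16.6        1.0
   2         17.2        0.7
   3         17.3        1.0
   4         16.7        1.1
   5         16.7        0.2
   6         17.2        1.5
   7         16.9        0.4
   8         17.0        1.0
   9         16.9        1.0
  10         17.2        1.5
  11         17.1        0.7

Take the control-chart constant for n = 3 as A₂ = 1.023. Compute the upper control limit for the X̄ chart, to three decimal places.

X̄̄ = (16.6 + 17.2 + 17.3 + 16.7 + 16.7 + 17.2 + 16.9 + 17.0 + 16.9 + 17.2 + 17.1) / 11 = 186.8000 / 11 = 16.9818
R̄ = (1.0 + 0.7 + 1.0 + 1.1 + 0.2 + 1.5 + 0.4 + 1.0 + 1.0 + 1.5 + 0.7) / 11 = 10.1000 / 11 = 0.9182
UCL = X̄̄ + A₂·R̄ = 16.9818 + 1.023 × 0.9182 = 17.9211

17.921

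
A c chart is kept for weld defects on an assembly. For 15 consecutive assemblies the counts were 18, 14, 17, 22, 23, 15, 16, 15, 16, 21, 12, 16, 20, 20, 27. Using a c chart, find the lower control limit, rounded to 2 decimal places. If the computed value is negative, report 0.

c̄ = (18 + 14 + 17 + 22 + 23 + 15 + 16 + 15 + 16 + 21 + 12 + 16 + 20 + 20 + 27) / 15 = 272 / 15 = 18.1333
LCL = c̄ − 3√c̄ = 18.1333 − 3 × 4.2583 = 5.3584

5.36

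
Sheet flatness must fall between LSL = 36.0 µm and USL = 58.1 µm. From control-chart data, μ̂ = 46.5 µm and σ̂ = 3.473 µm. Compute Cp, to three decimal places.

Cp = (USL − LSL) / (6σ̂) = (58.1 − 36.0) / (6 × 3.473) = 22.1000 / 20.8380 = 1.0606

1.061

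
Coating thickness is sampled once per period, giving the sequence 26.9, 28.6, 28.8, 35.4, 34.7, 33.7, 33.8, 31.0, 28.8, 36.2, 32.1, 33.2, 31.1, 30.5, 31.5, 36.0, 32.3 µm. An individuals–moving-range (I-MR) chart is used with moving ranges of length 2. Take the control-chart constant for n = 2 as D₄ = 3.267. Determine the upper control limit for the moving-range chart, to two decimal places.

Moving ranges: 1.7, 0.2, 6.6, 0.7, 1.0, 0.1, 2.8, 2.2, 7.4, 4.1, 1.1, 2.1, 0.6, 1.0, 4.5, 3.7; M̄R̄ = 39.8000 / 16 = 2.4875
UCL_MR = D₄·M̄R̄ = 3.267 × 2.4875 = 8.1267

8.13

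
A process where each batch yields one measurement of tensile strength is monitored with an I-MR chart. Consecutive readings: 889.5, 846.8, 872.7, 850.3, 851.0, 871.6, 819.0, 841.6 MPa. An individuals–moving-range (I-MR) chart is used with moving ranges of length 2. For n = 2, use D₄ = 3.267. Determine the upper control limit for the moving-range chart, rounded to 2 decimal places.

87.51

Moving ranges: 42.7, 25.9, 22.4, 0.7, 20.6, 52.6, 22.6; M̄R̄ = 187.5000 / 7 = 26.7857
UCL_MR = D₄·M̄R̄ = 3.267 × 26.7857 = 87.5089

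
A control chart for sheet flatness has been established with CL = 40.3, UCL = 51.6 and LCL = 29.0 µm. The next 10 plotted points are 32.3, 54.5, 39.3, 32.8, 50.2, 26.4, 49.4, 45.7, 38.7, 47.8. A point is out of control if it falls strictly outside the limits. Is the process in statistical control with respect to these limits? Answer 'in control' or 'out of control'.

out of control

Compare each point to [29.0, 51.6]: sample 2 = 54.5 > UCL; sample 6 = 26.4 < LCL.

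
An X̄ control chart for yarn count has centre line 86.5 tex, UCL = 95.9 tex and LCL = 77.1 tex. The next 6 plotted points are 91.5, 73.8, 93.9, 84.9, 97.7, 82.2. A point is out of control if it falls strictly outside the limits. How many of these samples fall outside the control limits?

Compare each point to [77.1, 95.9]: sample 2 = 73.8 < LCL; sample 5 = 97.7 > UCL.

2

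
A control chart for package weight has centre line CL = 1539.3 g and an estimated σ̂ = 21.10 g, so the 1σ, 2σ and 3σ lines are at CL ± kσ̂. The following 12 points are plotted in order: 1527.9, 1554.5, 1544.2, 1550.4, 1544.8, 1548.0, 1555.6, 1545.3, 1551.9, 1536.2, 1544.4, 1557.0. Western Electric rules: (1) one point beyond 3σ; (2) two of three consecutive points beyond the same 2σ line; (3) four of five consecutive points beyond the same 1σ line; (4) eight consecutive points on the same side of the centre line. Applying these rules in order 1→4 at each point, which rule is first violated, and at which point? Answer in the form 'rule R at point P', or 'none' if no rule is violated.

rule 4 at point 9

Zone of each point (C = within 1σ̂, B = 1σ̂–2σ̂, A = 2σ̂–3σ̂, * = beyond 3σ̂; sign = side of CL): 1:-C, 2:+C, 3:+C, 4:+C, 5:+C, 6:+C, 7:+C, 8:+C, 9:+C, 10:-C, 11:+C, 12:+C
Rule 4 (eight consecutive points on the same side of the centre line) is satisfied at point 9.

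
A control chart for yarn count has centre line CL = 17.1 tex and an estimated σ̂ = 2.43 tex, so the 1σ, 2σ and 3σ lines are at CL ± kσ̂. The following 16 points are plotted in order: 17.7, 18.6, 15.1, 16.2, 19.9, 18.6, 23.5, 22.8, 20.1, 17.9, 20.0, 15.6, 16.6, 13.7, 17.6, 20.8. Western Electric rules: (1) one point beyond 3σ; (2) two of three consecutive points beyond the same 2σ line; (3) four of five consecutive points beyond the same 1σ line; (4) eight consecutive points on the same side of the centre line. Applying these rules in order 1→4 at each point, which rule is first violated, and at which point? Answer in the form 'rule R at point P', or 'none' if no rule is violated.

rule 2 at point 8

Zone of each point (C = within 1σ̂, B = 1σ̂–2σ̂, A = 2σ̂–3σ̂, * = beyond 3σ̂; sign = side of CL): 1:+C, 2:+C, 3:-C, 4:-C, 5:+B, 6:+C, 7:+A, 8:+A, 9:+B, 10:+C, 11:+B, 12:-C, 13:-C, 14:-B, 15:+C, 16:+B
Rule 2 (two of three consecutive points beyond the same 2σ limit) is satisfied at point 8.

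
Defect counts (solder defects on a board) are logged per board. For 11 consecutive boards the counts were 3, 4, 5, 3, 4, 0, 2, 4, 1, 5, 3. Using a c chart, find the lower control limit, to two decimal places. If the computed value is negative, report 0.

0.00

c̄ = (3 + 4 + 5 + 3 + 4 + 0 + 2 + 4 + 1 + 5 + 3) / 11 = 34 / 11 = 3.0909
LCL = c̄ − 3√c̄ = 3.0909 − 3 × 1.7581 = -2.1834 → 0 (cannot be negative)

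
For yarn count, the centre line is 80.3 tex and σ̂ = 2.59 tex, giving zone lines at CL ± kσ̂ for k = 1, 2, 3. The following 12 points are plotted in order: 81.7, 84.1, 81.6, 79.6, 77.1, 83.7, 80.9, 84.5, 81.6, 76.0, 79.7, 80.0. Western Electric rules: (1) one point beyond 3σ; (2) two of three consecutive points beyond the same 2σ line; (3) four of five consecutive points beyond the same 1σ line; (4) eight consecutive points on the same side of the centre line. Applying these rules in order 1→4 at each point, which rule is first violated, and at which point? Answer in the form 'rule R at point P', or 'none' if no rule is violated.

Zone of each point (C = within 1σ̂, B = 1σ̂–2σ̂, A = 2σ̂–3σ̂, * = beyond 3σ̂; sign = side of CL): 1:+C, 2:+B, 3:+C, 4:-C, 5:-B, 6:+B, 7:+C, 8:+B, 9:+C, 10:-B, 11:-C, 12:-C
No rule fires across all 12 points.

none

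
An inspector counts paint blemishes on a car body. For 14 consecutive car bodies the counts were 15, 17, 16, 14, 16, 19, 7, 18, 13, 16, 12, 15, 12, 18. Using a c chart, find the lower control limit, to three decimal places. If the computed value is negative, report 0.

3.294

c̄ = (15 + 17 + 16 + 14 + 16 + 19 + 7 + 18 + 13 + 16 + 12 + 15 + 12 + 18) / 14 = 208 / 14 = 14.8571
LCL = c̄ − 3√c̄ = 14.8571 − 3 × 3.8545 = 3.2937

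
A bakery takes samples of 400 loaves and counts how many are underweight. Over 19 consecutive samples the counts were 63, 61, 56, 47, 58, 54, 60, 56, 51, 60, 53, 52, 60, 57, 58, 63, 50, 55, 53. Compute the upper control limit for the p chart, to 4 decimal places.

0.1925

p̄ = Σdᵢ / (k·n) = 1067 / (19 × 400) = 0.14039
UCL = p̄ + 3·√(p̄(1−p̄)/n) = 0.14039 + 3 × √(0.14039×0.85961/400) = 0.14039 + 3 × 0.01737 = 0.19250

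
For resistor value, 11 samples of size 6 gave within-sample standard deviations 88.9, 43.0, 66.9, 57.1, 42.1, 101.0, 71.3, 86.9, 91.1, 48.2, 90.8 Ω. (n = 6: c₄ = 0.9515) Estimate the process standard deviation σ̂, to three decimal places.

s̄ = (88.9 + 43.0 + 66.9 + 57.1 + 42.1 + 101.0 + 71.3 + 86.9 + 91.1 + 48.2 + 90.8) / 11 = 71.5727
σ̂ = s̄ / c₄ = 71.5727 / 0.9515 = 75.2209

75.221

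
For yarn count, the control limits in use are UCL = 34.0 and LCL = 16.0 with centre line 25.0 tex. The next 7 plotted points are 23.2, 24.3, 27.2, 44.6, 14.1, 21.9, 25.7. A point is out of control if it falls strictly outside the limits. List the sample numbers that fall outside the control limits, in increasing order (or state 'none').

Compare each point to [16.0, 34.0]: sample 4 = 44.6 > UCL; sample 5 = 14.1 < LCL.

4, 5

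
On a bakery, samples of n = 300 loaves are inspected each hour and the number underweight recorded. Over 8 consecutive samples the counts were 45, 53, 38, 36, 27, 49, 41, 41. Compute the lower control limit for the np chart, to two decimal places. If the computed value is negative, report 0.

p̄ = Σdᵢ / (k·n) = 330 / (8 × 300) = 0.13750
LCL = np̄ − 3·√(np̄(1−p̄)) = 41.2500 − 3 × 5.9647 = 23.3558

23.36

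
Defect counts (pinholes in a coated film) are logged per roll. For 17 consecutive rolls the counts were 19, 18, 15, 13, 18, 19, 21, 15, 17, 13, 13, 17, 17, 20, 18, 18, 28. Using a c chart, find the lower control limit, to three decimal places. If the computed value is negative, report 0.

5.007

c̄ = (19 + 18 + 15 + 13 + 18 + 19 + 21 + 15 + 17 + 13 + 13 + 17 + 17 + 20 + 18 + 18 + 28) / 17 = 299 / 17 = 17.5882
LCL = c̄ − 3√c̄ = 17.5882 − 3 × 4.1938 = 5.0067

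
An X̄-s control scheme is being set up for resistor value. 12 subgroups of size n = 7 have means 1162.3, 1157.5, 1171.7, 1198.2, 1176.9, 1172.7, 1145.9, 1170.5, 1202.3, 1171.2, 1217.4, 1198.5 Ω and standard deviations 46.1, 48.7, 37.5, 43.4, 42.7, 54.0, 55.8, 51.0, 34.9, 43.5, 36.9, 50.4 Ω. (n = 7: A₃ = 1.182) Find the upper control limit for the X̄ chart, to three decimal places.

X̄̄ = (1162.3 + 1157.5 + 1171.7 + 1198.2 + 1176.9 + 1172.7 + 1145.9 + 1170.5 + 1202.3 + 1171.2 + 1217.4 + 1198.5) / 12 = 1178.7583
s̄ = (46.1 + 48.7 + 37.5 + 43.4 + 42.7 + 54.0 + 55.8 + 51.0 + 34.9 + 43.5 + 36.9 + 50.4) / 12 = 45.4083
UCL = X̄̄ + A₃·s̄ = 1178.7583 + 1.182 × 45.4083 = 1232.4310

1232.431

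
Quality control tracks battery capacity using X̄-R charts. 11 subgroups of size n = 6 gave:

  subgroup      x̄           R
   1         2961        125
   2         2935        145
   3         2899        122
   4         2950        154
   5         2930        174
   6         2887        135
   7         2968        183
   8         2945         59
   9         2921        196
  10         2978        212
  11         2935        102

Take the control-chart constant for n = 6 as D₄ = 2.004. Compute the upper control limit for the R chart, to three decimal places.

292.766

R̄ = (125 + 145 + 122 + 154 + 174 + 135 + 183 + 59 + 196 + 212 + 102) / 11 = 1607.0000 / 11 = 146.0909
UCL_R = D₄·R̄ = 2.004 × 146.0909 = 292.7662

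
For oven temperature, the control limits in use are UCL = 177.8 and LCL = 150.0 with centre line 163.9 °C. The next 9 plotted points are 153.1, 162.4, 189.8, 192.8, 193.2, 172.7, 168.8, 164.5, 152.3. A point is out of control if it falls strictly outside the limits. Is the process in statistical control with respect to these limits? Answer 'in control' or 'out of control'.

out of control

Compare each point to [150.0, 177.8]: sample 3 = 189.8 > UCL; sample 4 = 192.8 > UCL; sample 5 = 193.2 > UCL.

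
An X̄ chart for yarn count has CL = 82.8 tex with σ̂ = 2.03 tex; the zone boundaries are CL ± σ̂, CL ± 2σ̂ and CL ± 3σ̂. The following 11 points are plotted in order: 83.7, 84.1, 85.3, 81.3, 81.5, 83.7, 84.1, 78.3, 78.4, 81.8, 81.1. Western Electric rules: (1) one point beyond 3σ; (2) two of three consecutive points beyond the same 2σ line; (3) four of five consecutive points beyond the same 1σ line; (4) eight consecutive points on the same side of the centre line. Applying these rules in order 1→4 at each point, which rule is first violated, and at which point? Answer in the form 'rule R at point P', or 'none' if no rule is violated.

Zone of each point (C = within 1σ̂, B = 1σ̂–2σ̂, A = 2σ̂–3σ̂, * = beyond 3σ̂; sign = side of CL): 1:+C, 2:+C, 3:+B, 4:-C, 5:-C, 6:+C, 7:+C, 8:-A, 9:-A, 10:-C, 11:-C
Rule 2 (two of three consecutive points beyond the same 2σ limit) is satisfied at point 9.

rule 2 at point 9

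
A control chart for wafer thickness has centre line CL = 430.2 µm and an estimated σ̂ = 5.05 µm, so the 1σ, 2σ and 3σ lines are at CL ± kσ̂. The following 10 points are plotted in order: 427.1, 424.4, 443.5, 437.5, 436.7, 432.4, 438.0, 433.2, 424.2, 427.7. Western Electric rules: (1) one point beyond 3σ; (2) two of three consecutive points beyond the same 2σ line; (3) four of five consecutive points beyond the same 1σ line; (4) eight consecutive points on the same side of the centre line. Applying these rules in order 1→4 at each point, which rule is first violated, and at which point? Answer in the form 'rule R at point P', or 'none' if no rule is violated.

Zone of each point (C = within 1σ̂, B = 1σ̂–2σ̂, A = 2σ̂–3σ̂, * = beyond 3σ̂; sign = side of CL): 1:-C, 2:-B, 3:+A, 4:+B, 5:+B, 6:+C, 7:+B, 8:+C, 9:-B, 10:-C
Rule 3 (four of five consecutive points beyond the same 1σ limit) is satisfied at point 7.

rule 3 at point 7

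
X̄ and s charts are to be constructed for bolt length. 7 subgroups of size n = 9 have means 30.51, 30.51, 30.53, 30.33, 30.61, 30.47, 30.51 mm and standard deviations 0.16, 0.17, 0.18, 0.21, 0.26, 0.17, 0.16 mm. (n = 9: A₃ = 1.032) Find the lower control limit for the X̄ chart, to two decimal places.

X̄̄ = (30.51 + 30.51 + 30.53 + 30.33 + 30.61 + 30.47 + 30.51) / 7 = 30.4957
s̄ = (0.16 + 0.17 + 0.18 + 0.21 + 0.26 + 0.17 + 0.16) / 7 = 0.1871
LCL = X̄̄ − A₃·s̄ = 30.4957 − 1.032 × 0.1871 = 30.3026

30.30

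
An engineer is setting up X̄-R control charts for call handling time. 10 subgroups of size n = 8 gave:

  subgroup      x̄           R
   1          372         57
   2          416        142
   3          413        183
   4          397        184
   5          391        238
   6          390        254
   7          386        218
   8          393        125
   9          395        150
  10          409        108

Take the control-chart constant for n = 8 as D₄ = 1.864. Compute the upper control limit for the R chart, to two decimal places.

R̄ = (57 + 142 + 183 + 184 + 238 + 254 + 218 + 125 + 150 + 108) / 10 = 1659.0000 / 10 = 165.9000
UCL_R = D₄·R̄ = 1.864 × 165.9000 = 309.2376

309.24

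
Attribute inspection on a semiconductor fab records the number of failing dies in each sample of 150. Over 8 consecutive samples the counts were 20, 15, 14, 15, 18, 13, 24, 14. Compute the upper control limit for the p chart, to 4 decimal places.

p̄ = Σdᵢ / (k·n) = 133 / (8 × 150) = 0.11083
UCL = p̄ + 3·√(p̄(1−p̄)/n) = 0.11083 + 3 × √(0.11083×0.88917/150) = 0.11083 + 3 × 0.02563 = 0.18773

0.1877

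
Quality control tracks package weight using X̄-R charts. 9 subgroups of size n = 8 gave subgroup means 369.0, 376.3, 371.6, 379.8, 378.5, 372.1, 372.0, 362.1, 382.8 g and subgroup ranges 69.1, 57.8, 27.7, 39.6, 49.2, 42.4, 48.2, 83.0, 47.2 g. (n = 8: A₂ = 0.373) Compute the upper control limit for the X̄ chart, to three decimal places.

393.039

X̄̄ = (369.0 + 376.3 + 371.6 + 379.8 + 378.5 + 372.1 + 372.0 + 362.1 + 382.8) / 9 = 3364.2000 / 9 = 373.8000
R̄ = (69.1 + 57.8 + 27.7 + 39.6 + 49.2 + 42.4 + 48.2 + 83.0 + 47.2) / 9 = 464.2000 / 9 = 51.5778
UCL = X̄̄ + A₂·R̄ = 373.8000 + 0.373 × 51.5778 = 393.0385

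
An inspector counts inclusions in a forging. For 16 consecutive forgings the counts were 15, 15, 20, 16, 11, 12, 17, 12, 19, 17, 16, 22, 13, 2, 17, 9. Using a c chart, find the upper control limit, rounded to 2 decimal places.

26.01

c̄ = (15 + 15 + 20 + 16 + 11 + 12 + 17 + 12 + 19 + 17 + 16 + 22 + 13 + 2 + 17 + 9) / 16 = 233 / 16 = 14.5625
UCL = c̄ + 3√c̄ = 14.5625 + 3 × √14.5625 = 14.5625 + 3 × 3.8161 = 26.0108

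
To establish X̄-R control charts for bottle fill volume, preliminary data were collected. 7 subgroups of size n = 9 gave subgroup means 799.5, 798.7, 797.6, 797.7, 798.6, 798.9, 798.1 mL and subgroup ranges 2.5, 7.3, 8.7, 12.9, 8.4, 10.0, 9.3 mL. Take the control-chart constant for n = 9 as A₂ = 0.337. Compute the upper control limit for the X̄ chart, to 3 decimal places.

801.288

X̄̄ = (799.5 + 798.7 + 797.6 + 797.7 + 798.6 + 798.9 + 798.1) / 7 = 5589.1000 / 7 = 798.4429
R̄ = (2.5 + 7.3 + 8.7 + 12.9 + 8.4 + 10.0 + 9.3) / 7 = 59.1000 / 7 = 8.4429
UCL = X̄̄ + A₂·R̄ = 798.4429 + 0.337 × 8.4429 = 801.2881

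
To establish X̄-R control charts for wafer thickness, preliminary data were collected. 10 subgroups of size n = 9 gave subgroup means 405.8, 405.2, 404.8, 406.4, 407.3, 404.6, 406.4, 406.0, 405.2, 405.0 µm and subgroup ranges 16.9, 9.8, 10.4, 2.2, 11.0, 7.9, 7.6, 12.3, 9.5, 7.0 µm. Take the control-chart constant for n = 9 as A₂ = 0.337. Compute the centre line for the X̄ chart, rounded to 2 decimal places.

X̄̄ = (405.8 + 405.2 + 404.8 + 406.4 + 407.3 + 404.6 + 406.4 + 406.0 + 405.2 + 405.0) / 10 = 4056.7000 / 10 = 405.6700
CL = X̄̄ = 405.6700

405.67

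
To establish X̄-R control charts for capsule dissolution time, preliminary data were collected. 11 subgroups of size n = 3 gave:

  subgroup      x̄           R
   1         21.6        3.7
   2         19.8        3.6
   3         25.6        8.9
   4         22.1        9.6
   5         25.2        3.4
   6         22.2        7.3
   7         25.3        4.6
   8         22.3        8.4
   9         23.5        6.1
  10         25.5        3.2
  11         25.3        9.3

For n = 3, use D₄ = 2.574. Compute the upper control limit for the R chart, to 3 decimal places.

R̄ = (3.7 + 3.6 + 8.9 + 9.6 + 3.4 + 7.3 + 4.6 + 8.4 + 6.1 + 3.2 + 9.3) / 11 = 68.1000 / 11 = 6.1909
UCL_R = D₄·R̄ = 2.574 × 6.1909 = 15.9354

15.935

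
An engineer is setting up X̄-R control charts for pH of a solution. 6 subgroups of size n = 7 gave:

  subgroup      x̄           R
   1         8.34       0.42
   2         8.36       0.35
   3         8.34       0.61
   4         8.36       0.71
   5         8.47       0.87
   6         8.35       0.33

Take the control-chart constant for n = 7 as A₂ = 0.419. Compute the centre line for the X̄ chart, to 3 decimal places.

8.370

X̄̄ = (8.34 + 8.36 + 8.34 + 8.36 + 8.47 + 8.35) / 6 = 50.2200 / 6 = 8.3700
CL = X̄̄ = 8.3700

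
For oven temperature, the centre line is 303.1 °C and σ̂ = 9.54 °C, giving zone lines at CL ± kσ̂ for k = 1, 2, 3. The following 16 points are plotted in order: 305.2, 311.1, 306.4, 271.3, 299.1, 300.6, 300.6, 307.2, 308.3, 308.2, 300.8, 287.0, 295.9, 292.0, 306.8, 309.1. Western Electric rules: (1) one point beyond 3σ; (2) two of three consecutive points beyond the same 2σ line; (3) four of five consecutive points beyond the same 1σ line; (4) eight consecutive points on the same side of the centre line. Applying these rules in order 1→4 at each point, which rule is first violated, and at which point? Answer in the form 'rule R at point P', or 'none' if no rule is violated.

rule 1 at point 4

Zone of each point (C = within 1σ̂, B = 1σ̂–2σ̂, A = 2σ̂–3σ̂, * = beyond 3σ̂; sign = side of CL): 1:+C, 2:+C, 3:+C, 4:-*, 5:-C, 6:-C, 7:-C, 8:+C, 9:+C, 10:+C, 11:-C, 12:-B, 13:-C, 14:-B, 15:+C, 16:+C
Rule 1 (one point beyond the 3σ limits) is satisfied at point 4.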